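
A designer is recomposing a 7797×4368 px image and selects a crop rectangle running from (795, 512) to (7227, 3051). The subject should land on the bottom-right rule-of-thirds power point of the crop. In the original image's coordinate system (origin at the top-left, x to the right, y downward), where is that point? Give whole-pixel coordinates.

Crop width = 7227 − 795 = 6432 px; one third is 2144.00 px.
Crop height = 3051 − 512 = 2539 px; one third is 846.33 px.
The bottom-right point is two-thirds across and two-thirds down within the crop:
x = 795 + 2 × 2144.00 ≈ 5083; y = 512 + 2 × 846.33 ≈ 2205.

x = 5083 px, y = 2205 px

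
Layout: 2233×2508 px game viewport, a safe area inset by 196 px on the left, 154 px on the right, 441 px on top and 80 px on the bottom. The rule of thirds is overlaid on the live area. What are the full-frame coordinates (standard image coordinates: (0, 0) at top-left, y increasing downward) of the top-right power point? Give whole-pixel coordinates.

(1451, 1103)

Content width = 2233 − 196 − 154 = 1883 px; content height = 2508 − 441 − 80 = 1987 px.
Top-right is two-thirds across and one-third down within the live area.
x = 196 + 2 × 1883/3 = 196 + 1255.33 ≈ 1451
y = 441 + 1 × 1987/3 = 441 + 662.33 ≈ 1103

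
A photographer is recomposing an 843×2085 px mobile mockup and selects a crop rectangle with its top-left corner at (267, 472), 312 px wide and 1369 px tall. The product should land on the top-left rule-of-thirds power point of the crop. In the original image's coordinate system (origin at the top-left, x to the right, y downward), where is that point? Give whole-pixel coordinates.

One third of the crop width 312 is 104.00 px.
One third of the crop height 1369 is 456.33 px.
The top-left point is one-third across and one-third down within the crop:
x = 267 + 1 × 104.00 ≈ 371; y = 472 + 1 × 456.33 ≈ 928.

x = 371 px, y = 928 px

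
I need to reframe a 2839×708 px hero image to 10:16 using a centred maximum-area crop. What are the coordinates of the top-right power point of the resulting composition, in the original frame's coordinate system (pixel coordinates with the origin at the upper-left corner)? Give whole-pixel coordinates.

2839/708 > 10/16, so the 10:16 crop keeps the full height 708 and trims width to 708 × 10/16 = 442.50 px.
Left offset = (2839 − 442.50)/2 = 1198.25 px; top offset = 0.
Top-right is two-thirds across and one-third down within the crop:
x = 1198.25 + 2 × 442.50/3 ≈ 1493; y = 0.00 + 1 × 708.00/3 ≈ 236.

(1493, 236)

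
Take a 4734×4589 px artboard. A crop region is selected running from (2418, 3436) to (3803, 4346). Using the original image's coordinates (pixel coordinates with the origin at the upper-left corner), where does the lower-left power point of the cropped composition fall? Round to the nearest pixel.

Crop width = 3803 − 2418 = 1385 px; one third is 461.67 px.
Crop height = 4346 − 3436 = 910 px; one third is 303.33 px.
The lower-left point is one-third across and two-thirds down within the crop:
x = 2418 + 1 × 461.67 ≈ 2880; y = 3436 + 2 × 303.33 ≈ 4043.

x = 2880 px, y = 4043 px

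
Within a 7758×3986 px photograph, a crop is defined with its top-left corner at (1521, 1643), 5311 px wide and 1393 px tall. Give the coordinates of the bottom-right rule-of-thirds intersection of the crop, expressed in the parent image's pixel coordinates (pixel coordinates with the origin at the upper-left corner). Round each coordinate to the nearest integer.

One third of the crop width 5311 is 1770.33 px.
One third of the crop height 1393 is 464.33 px.
The bottom-right point is two-thirds across and two-thirds down within the crop:
x = 1521 + 2 × 1770.33 ≈ 5062; y = 1643 + 2 × 464.33 ≈ 2572.

(5062, 2572)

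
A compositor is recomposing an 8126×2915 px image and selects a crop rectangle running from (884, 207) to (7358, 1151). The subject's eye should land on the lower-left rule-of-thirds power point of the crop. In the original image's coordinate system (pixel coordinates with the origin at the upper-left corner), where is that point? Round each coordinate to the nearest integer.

Crop width = 7358 − 884 = 6474 px; one third is 2158.00 px.
Crop height = 1151 − 207 = 944 px; one third is 314.67 px.
The lower-left point is one-third across and two-thirds down within the crop:
x = 884 + 1 × 2158.00 ≈ 3042; y = 207 + 2 × 314.67 ≈ 836.

x = 3042 px, y = 836 px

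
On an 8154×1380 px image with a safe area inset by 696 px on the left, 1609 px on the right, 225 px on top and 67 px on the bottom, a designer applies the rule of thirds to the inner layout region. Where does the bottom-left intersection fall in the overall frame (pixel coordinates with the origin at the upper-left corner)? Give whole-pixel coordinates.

Content width = 8154 − 696 − 1609 = 5849 px; content height = 1380 − 225 − 67 = 1088 px.
Bottom-left is one-third across and two-thirds down within the inner layout region.
x = 696 + 1 × 5849/3 = 696 + 1949.67 ≈ 2646
y = 225 + 2 × 1088/3 = 225 + 725.33 ≈ 950

(2646, 950)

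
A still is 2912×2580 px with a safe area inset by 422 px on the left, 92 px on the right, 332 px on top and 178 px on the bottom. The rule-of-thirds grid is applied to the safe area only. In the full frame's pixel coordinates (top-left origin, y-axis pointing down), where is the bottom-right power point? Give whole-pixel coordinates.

x = 2021 px, y = 1712 px

Content width = 2912 − 422 − 92 = 2398 px; content height = 2580 − 332 − 178 = 2070 px.
Bottom-right is two-thirds across and two-thirds down within the safe area.
x = 422 + 2 × 2398/3 = 422 + 1598.67 ≈ 2021
y = 332 + 2 × 2070/3 = 332 + 1380.00 ≈ 1712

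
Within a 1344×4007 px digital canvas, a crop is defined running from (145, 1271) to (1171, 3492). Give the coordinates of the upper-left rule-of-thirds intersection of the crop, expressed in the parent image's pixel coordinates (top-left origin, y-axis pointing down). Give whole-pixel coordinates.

(487, 2011)

Crop width = 1171 − 145 = 1026 px; one third is 342.00 px.
Crop height = 3492 − 1271 = 2221 px; one third is 740.33 px.
The upper-left point is one-third across and one-third down within the crop:
x = 145 + 1 × 342.00 ≈ 487; y = 1271 + 1 × 740.33 ≈ 2011.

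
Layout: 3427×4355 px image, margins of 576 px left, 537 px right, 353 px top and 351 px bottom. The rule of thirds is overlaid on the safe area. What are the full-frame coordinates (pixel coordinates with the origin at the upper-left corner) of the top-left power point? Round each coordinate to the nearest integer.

Content width = 3427 − 576 − 537 = 2314 px; content height = 4355 − 353 − 351 = 3651 px.
Top-left is one-third across and one-third down within the safe area.
x = 576 + 1 × 2314/3 = 576 + 771.33 ≈ 1347
y = 353 + 1 × 3651/3 = 353 + 1217.00 ≈ 1570

x = 1347 px, y = 1570 px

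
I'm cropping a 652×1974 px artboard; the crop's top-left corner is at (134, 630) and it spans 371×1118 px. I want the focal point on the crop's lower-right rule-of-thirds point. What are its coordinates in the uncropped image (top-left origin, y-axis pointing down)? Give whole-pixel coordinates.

One third of the crop width 371 is 123.67 px.
One third of the crop height 1118 is 372.67 px.
The lower-right point is two-thirds across and two-thirds down within the crop:
x = 134 + 2 × 123.67 ≈ 381; y = 630 + 2 × 372.67 ≈ 1375.

(381, 1375)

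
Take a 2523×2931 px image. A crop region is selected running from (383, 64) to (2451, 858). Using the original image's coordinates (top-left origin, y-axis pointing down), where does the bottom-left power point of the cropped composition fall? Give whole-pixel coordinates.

Crop width = 2451 − 383 = 2068 px; one third is 689.33 px.
Crop height = 858 − 64 = 794 px; one third is 264.67 px.
The bottom-left point is one-third across and two-thirds down within the crop:
x = 383 + 1 × 689.33 ≈ 1072; y = 64 + 2 × 264.67 ≈ 593.

(1072, 593)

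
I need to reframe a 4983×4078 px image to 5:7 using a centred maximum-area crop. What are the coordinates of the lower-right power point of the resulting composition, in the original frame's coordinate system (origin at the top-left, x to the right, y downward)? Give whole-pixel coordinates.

x = 2977 px, y = 2719 px

4983/4078 > 5/7, so the 5:7 crop keeps the full height 4078 and trims width to 4078 × 5/7 = 2912.86 px.
Left offset = (4983 − 2912.86)/2 = 1035.07 px; top offset = 0.
Lower-right is two-thirds across and two-thirds down within the crop:
x = 1035.07 + 2 × 2912.86/3 ≈ 2977; y = 0.00 + 2 × 4078.00/3 ≈ 2719.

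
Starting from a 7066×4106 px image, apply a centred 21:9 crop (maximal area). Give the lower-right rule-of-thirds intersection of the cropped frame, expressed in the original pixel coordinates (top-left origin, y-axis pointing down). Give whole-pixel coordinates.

7066/4106 < 21/9, so the 21:9 crop keeps the full width 7066 and trims height to 7066 × 9/21 = 3028.29 px.
Top offset = (4106 − 3028.29)/2 = 538.86 px; left offset = 0.
Lower-right is two-thirds across and two-thirds down within the crop:
x = 0.00 + 2 × 7066.00/3 ≈ 4711; y = 538.86 + 2 × 3028.29/3 ≈ 2558.

x = 4711 px, y = 2558 px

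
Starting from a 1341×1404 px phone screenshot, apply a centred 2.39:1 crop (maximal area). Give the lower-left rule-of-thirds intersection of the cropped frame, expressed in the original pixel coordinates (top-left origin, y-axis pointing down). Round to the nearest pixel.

x = 447 px, y = 796 px

1341/1404 < 2.39/1, so the 2.39:1 crop keeps the full width 1341 and trims height to 1341 × 1/2.39 = 561.09 px.
Top offset = (1404 − 561.09)/2 = 421.46 px; left offset = 0.
Lower-left is one-third across and two-thirds down within the crop:
x = 0.00 + 1 × 1341.00/3 ≈ 447; y = 421.46 + 2 × 561.09/3 ≈ 796.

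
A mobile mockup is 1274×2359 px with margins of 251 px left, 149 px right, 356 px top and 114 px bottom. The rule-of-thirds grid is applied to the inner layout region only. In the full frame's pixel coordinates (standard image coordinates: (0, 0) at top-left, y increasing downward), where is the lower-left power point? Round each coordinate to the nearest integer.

Content width = 1274 − 251 − 149 = 874 px; content height = 2359 − 356 − 114 = 1889 px.
Lower-left is one-third across and two-thirds down within the inner layout region.
x = 251 + 1 × 874/3 = 251 + 291.33 ≈ 542
y = 356 + 2 × 1889/3 = 356 + 1259.33 ≈ 1615

x = 542 px, y = 1615 px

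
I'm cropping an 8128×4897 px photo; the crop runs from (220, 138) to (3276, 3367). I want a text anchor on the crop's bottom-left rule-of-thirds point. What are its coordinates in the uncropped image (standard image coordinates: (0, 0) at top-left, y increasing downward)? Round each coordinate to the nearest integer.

Crop width = 3276 − 220 = 3056 px; one third is 1018.67 px.
Crop height = 3367 − 138 = 3229 px; one third is 1076.33 px.
The bottom-left point is one-third across and two-thirds down within the crop:
x = 220 + 1 × 1018.67 ≈ 1239; y = 138 + 2 × 1076.33 ≈ 2291.

x = 1239 px, y = 2291 px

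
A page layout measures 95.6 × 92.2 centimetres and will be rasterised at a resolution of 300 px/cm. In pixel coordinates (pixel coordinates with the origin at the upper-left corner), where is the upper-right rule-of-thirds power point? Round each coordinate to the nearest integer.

In pixels the canvas is 95.6 × 300 = 28680 wide and 92.2 × 300 = 27660 tall.
The upper-right point is two-thirds across and one-third down:
x = 2 × 28680/3 ≈ 19120; y = 1 × 27660/3 ≈ 9220.

x = 19120 px, y = 9220 px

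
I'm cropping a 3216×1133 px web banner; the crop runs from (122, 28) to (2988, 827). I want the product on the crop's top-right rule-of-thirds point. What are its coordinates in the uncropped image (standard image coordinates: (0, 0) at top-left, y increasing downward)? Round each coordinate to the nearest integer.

Crop width = 2988 − 122 = 2866 px; one third is 955.33 px.
Crop height = 827 − 28 = 799 px; one third is 266.33 px.
The top-right point is two-thirds across and one-third down within the crop:
x = 122 + 2 × 955.33 ≈ 2033; y = 28 + 1 × 266.33 ≈ 294.

x = 2033 px, y = 294 px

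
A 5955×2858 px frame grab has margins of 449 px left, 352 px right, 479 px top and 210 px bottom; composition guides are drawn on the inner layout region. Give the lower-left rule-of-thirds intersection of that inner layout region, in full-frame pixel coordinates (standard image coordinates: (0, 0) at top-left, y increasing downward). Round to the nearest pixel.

Content width = 5955 − 449 − 352 = 5154 px; content height = 2858 − 479 − 210 = 2169 px.
Lower-left is one-third across and two-thirds down within the inner layout region.
x = 449 + 1 × 5154/3 = 449 + 1718.00 ≈ 2167
y = 479 + 2 × 2169/3 = 479 + 1446.00 ≈ 1925

x = 2167 px, y = 1925 px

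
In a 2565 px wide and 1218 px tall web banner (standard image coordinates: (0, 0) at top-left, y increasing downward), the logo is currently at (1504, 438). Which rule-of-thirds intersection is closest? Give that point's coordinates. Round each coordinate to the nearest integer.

(1710, 406)

Third lines: x ∈ {855, 1710}, y ∈ {406, 812}.
1504 is closer to x = 1710; 438 is closer to y = 406.
So the nearest intersection is the upper-right power point.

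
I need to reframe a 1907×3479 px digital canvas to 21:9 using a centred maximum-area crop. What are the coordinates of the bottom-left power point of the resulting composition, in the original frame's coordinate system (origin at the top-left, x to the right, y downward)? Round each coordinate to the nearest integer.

1907/3479 < 21/9, so the 21:9 crop keeps the full width 1907 and trims height to 1907 × 9/21 = 817.29 px.
Top offset = (3479 − 817.29)/2 = 1330.86 px; left offset = 0.
Bottom-left is one-third across and two-thirds down within the crop:
x = 0.00 + 1 × 1907.00/3 ≈ 636; y = 1330.86 + 2 × 817.29/3 ≈ 1876.

x = 636 px, y = 1876 px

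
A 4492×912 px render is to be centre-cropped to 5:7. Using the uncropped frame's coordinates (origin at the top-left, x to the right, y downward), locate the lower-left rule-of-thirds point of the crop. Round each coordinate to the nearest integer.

x = 2137 px, y = 608 px

4492/912 > 5/7, so the 5:7 crop keeps the full height 912 and trims width to 912 × 5/7 = 651.43 px.
Left offset = (4492 − 651.43)/2 = 1920.29 px; top offset = 0.
Lower-left is one-third across and two-thirds down within the crop:
x = 1920.29 + 1 × 651.43/3 ≈ 2137; y = 0.00 + 2 × 912.00/3 ≈ 608.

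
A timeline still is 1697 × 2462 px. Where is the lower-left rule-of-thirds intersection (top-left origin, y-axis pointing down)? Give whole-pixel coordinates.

(566, 1641)

The lower-left point sits one-third of the way across and two-thirds of the way down.
x = 1 × 1697/3 ≈ 566; y = 2 × 2462/3 ≈ 1641.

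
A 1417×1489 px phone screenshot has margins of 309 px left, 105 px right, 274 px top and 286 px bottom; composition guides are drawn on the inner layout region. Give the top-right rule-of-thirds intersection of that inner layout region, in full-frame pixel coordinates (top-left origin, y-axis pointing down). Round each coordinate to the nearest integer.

Content width = 1417 − 309 − 105 = 1003 px; content height = 1489 − 274 − 286 = 929 px.
Top-right is two-thirds across and one-third down within the inner layout region.
x = 309 + 2 × 1003/3 = 309 + 668.67 ≈ 978
y = 274 + 1 × 929/3 = 274 + 309.67 ≈ 584

x = 978 px, y = 584 px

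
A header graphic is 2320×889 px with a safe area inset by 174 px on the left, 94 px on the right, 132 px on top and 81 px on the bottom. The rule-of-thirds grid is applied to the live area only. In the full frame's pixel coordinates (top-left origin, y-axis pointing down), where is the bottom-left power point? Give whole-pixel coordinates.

Content width = 2320 − 174 − 94 = 2052 px; content height = 889 − 132 − 81 = 676 px.
Bottom-left is one-third across and two-thirds down within the live area.
x = 174 + 1 × 2052/3 = 174 + 684.00 ≈ 858
y = 132 + 2 × 676/3 = 132 + 450.67 ≈ 583

x = 858 px, y = 583 px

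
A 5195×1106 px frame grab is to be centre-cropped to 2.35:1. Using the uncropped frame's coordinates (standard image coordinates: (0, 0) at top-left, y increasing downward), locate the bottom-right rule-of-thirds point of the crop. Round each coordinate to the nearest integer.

(3031, 737)

5195/1106 > 2.35/1, so the 2.35:1 crop keeps the full height 1106 and trims width to 1106 × 2.35/1 = 2599.10 px.
Left offset = (5195 − 2599.10)/2 = 1297.95 px; top offset = 0.
Bottom-right is two-thirds across and two-thirds down within the crop:
x = 1297.95 + 2 × 2599.10/3 ≈ 3031; y = 0.00 + 2 × 1106.00/3 ≈ 737.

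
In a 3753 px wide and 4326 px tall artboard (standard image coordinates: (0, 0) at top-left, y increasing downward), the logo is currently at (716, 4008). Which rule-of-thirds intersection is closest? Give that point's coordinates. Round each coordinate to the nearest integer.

x = 1251 px, y = 2884 px

Third lines: x ∈ {1251, 2502}, y ∈ {1442, 2884}.
716 is closer to x = 1251; 4008 is closer to y = 2884.
So the nearest intersection is the lower-left power point.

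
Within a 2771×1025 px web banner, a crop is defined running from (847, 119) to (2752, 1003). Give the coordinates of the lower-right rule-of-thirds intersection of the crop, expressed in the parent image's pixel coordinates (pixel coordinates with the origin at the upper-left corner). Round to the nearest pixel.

Crop width = 2752 − 847 = 1905 px; one third is 635.00 px.
Crop height = 1003 − 119 = 884 px; one third is 294.67 px.
The lower-right point is two-thirds across and two-thirds down within the crop:
x = 847 + 2 × 635.00 ≈ 2117; y = 119 + 2 × 294.67 ≈ 708.

(2117, 708)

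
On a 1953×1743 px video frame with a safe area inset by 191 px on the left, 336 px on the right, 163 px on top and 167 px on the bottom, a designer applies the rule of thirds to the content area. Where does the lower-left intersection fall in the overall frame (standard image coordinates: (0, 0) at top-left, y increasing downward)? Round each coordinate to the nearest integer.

(666, 1105)

Content width = 1953 − 191 − 336 = 1426 px; content height = 1743 − 163 − 167 = 1413 px.
Lower-left is one-third across and two-thirds down within the content area.
x = 191 + 1 × 1426/3 = 191 + 475.33 ≈ 666
y = 163 + 2 × 1413/3 = 163 + 942.00 ≈ 1105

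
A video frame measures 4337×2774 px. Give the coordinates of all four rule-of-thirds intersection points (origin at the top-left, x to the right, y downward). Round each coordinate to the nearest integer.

(1446, 925), (2891, 925), (1446, 1849), (2891, 1849)

One third of 4337 is 1445.67; one third of 2774 is 924.67.
Vertical third lines at x = 1446 and x = 2891; horizontal third lines at y = 925 and y = 1849.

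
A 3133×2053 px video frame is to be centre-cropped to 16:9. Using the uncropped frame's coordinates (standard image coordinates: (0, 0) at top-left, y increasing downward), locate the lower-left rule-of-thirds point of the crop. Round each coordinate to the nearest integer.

3133/2053 < 16/9, so the 16:9 crop keeps the full width 3133 and trims height to 3133 × 9/16 = 1762.31 px.
Top offset = (2053 − 1762.31)/2 = 145.34 px; left offset = 0.
Lower-left is one-third across and two-thirds down within the crop:
x = 0.00 + 1 × 3133.00/3 ≈ 1044; y = 145.34 + 2 × 1762.31/3 ≈ 1320.

(1044, 1320)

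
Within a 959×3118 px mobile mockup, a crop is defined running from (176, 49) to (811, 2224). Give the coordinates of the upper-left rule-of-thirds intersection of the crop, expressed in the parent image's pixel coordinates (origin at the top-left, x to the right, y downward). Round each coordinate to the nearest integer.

Crop width = 811 − 176 = 635 px; one third is 211.67 px.
Crop height = 2224 − 49 = 2175 px; one third is 725.00 px.
The upper-left point is one-third across and one-third down within the crop:
x = 176 + 1 × 211.67 ≈ 388; y = 49 + 1 × 725.00 ≈ 774.

x = 388 px, y = 774 px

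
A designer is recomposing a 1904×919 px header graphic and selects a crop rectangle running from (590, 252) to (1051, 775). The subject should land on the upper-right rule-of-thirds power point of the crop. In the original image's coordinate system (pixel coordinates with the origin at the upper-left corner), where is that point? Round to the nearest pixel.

Crop width = 1051 − 590 = 461 px; one third is 153.67 px.
Crop height = 775 − 252 = 523 px; one third is 174.33 px.
The upper-right point is two-thirds across and one-third down within the crop:
x = 590 + 2 × 153.67 ≈ 897; y = 252 + 1 × 174.33 ≈ 426.

(897, 426)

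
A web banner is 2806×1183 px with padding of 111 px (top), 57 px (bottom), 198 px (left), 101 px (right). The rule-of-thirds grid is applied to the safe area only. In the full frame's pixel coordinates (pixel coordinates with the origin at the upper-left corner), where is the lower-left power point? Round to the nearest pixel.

Content width = 2806 − 198 − 101 = 2507 px; content height = 1183 − 111 − 57 = 1015 px.
Lower-left is one-third across and two-thirds down within the safe area.
x = 198 + 1 × 2507/3 = 198 + 835.67 ≈ 1034
y = 111 + 2 × 1015/3 = 111 + 676.67 ≈ 788

(1034, 788)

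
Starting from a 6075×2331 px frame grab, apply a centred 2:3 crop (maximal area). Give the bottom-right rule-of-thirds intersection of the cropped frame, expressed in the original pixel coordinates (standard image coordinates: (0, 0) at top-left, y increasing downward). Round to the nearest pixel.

6075/2331 > 2/3, so the 2:3 crop keeps the full height 2331 and trims width to 2331 × 2/3 = 1554.00 px.
Left offset = (6075 − 1554.00)/2 = 2260.50 px; top offset = 0.
Bottom-right is two-thirds across and two-thirds down within the crop:
x = 2260.50 + 2 × 1554.00/3 ≈ 3297; y = 0.00 + 2 × 2331.00/3 ≈ 1554.

(3297, 1554)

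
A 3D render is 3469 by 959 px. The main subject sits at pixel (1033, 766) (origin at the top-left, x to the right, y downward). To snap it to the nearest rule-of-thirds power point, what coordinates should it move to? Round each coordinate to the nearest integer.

Third lines: x ∈ {1156, 2313}, y ∈ {320, 639}.
1033 is closer to x = 1156; 766 is closer to y = 639.
So the nearest intersection is the lower-left power point.

(1156, 639)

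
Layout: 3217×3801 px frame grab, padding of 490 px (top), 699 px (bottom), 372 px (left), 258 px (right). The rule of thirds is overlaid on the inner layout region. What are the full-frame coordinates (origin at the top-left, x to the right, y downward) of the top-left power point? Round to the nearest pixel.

Content width = 3217 − 372 − 258 = 2587 px; content height = 3801 − 490 − 699 = 2612 px.
Top-left is one-third across and one-third down within the inner layout region.
x = 372 + 1 × 2587/3 = 372 + 862.33 ≈ 1234
y = 490 + 1 × 2612/3 = 490 + 870.67 ≈ 1361

x = 1234 px, y = 1361 px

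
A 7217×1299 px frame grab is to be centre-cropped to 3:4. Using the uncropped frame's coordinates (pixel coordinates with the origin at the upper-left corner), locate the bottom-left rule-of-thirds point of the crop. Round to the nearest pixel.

7217/1299 > 3/4, so the 3:4 crop keeps the full height 1299 and trims width to 1299 × 3/4 = 974.25 px.
Left offset = (7217 − 974.25)/2 = 3121.38 px; top offset = 0.
Bottom-left is one-third across and two-thirds down within the crop:
x = 3121.38 + 1 × 974.25/3 ≈ 3446; y = 0.00 + 2 × 1299.00/3 ≈ 866.

x = 3446 px, y = 866 px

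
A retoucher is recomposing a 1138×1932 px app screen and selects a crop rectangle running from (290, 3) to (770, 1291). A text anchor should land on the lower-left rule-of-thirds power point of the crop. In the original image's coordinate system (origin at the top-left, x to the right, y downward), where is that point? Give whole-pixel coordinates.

(450, 862)

Crop width = 770 − 290 = 480 px; one third is 160.00 px.
Crop height = 1291 − 3 = 1288 px; one third is 429.33 px.
The lower-left point is one-third across and two-thirds down within the crop:
x = 290 + 1 × 160.00 ≈ 450; y = 3 + 2 × 429.33 ≈ 862.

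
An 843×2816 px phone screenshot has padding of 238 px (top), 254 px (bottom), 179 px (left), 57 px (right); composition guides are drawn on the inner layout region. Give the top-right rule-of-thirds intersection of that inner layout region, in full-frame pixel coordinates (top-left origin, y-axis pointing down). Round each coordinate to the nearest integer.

(584, 1013)

Content width = 843 − 179 − 57 = 607 px; content height = 2816 − 238 − 254 = 2324 px.
Top-right is two-thirds across and one-third down within the inner layout region.
x = 179 + 2 × 607/3 = 179 + 404.67 ≈ 584
y = 238 + 1 × 2324/3 = 238 + 774.67 ≈ 1013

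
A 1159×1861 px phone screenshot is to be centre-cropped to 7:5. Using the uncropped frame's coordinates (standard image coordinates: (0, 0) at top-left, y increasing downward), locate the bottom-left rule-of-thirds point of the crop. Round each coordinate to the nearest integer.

x = 386 px, y = 1068 px

1159/1861 < 7/5, so the 7:5 crop keeps the full width 1159 and trims height to 1159 × 5/7 = 827.86 px.
Top offset = (1861 − 827.86)/2 = 516.57 px; left offset = 0.
Bottom-left is one-third across and two-thirds down within the crop:
x = 0.00 + 1 × 1159.00/3 ≈ 386; y = 516.57 + 2 × 827.86/3 ≈ 1068.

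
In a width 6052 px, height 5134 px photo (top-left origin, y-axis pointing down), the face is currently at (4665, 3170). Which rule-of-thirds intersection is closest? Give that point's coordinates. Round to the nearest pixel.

Third lines: x ∈ {2017, 4035}, y ∈ {1711, 3423}.
4665 is closer to x = 4035; 3170 is closer to y = 3423.
So the nearest intersection is the lower-right power point.

(4035, 3423)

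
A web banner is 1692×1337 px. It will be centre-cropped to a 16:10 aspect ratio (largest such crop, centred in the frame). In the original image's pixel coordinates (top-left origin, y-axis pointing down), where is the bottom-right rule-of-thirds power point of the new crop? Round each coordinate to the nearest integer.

x = 1128 px, y = 845 px

1692/1337 < 16/10, so the 16:10 crop keeps the full width 1692 and trims height to 1692 × 10/16 = 1057.50 px.
Top offset = (1337 − 1057.50)/2 = 139.75 px; left offset = 0.
Bottom-right is two-thirds across and two-thirds down within the crop:
x = 0.00 + 2 × 1692.00/3 ≈ 1128; y = 139.75 + 2 × 1057.50/3 ≈ 845.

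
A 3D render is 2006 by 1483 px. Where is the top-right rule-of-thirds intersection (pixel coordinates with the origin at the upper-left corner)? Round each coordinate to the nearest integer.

The top-right point sits two-thirds of the way across and one-third of the way down.
x = 2 × 2006/3 ≈ 1337; y = 1 × 1483/3 ≈ 494.

(1337, 494)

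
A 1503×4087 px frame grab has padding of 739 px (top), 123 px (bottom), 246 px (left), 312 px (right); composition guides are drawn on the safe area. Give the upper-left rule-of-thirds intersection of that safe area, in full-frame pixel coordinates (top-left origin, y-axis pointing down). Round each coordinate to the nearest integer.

Content width = 1503 − 246 − 312 = 945 px; content height = 4087 − 739 − 123 = 3225 px.
Upper-left is one-third across and one-third down within the safe area.
x = 246 + 1 × 945/3 = 246 + 315.00 ≈ 561
y = 739 + 1 × 3225/3 = 739 + 1075.00 ≈ 1814

(561, 1814)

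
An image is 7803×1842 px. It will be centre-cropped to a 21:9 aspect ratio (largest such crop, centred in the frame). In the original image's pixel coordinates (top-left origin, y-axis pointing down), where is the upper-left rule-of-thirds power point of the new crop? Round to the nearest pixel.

x = 3185 px, y = 614 px

7803/1842 > 21/9, so the 21:9 crop keeps the full height 1842 and trims width to 1842 × 21/9 = 4298.00 px.
Left offset = (7803 − 4298.00)/2 = 1752.50 px; top offset = 0.
Upper-left is one-third across and one-third down within the crop:
x = 1752.50 + 1 × 4298.00/3 ≈ 3185; y = 0.00 + 1 × 1842.00/3 ≈ 614.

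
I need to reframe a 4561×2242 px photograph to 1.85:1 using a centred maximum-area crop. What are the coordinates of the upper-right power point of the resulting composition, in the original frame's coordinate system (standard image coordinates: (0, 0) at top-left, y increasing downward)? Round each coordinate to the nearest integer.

x = 2972 px, y = 747 px

4561/2242 > 1.85/1, so the 1.85:1 crop keeps the full height 2242 and trims width to 2242 × 1.85/1 = 4147.70 px.
Left offset = (4561 − 4147.70)/2 = 206.65 px; top offset = 0.
Upper-right is two-thirds across and one-third down within the crop:
x = 206.65 + 2 × 4147.70/3 ≈ 2972; y = 0.00 + 1 × 2242.00/3 ≈ 747.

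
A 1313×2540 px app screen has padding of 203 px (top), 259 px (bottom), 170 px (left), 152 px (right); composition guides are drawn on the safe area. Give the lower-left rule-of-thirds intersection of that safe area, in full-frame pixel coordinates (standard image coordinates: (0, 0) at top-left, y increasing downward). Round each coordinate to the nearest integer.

Content width = 1313 − 170 − 152 = 991 px; content height = 2540 − 203 − 259 = 2078 px.
Lower-left is one-third across and two-thirds down within the safe area.
x = 170 + 1 × 991/3 = 170 + 330.33 ≈ 500
y = 203 + 2 × 2078/3 = 203 + 1385.33 ≈ 1588

x = 500 px, y = 1588 px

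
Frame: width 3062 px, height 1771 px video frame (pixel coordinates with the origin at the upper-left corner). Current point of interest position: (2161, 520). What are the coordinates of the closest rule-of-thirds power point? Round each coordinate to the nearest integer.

Third lines: x ∈ {1021, 2041}, y ∈ {590, 1181}.
2161 is closer to x = 2041; 520 is closer to y = 590.
So the nearest intersection is the upper-right power point.

x = 2041 px, y = 590 px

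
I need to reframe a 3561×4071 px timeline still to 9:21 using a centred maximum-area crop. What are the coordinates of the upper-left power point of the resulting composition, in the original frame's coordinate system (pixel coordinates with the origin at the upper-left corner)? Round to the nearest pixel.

(1490, 1357)

3561/4071 > 9/21, so the 9:21 crop keeps the full height 4071 and trims width to 4071 × 9/21 = 1744.71 px.
Left offset = (3561 − 1744.71)/2 = 908.14 px; top offset = 0.
Upper-left is one-third across and one-third down within the crop:
x = 908.14 + 1 × 1744.71/3 ≈ 1490; y = 0.00 + 1 × 4071.00/3 ≈ 1357.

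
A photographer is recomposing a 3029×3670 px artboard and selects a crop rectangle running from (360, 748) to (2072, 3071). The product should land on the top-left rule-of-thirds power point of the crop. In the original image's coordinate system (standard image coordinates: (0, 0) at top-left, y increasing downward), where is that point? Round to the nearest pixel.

Crop width = 2072 − 360 = 1712 px; one third is 570.67 px.
Crop height = 3071 − 748 = 2323 px; one third is 774.33 px.
The top-left point is one-third across and one-third down within the crop:
x = 360 + 1 × 570.67 ≈ 931; y = 748 + 1 × 774.33 ≈ 1522.

(931, 1522)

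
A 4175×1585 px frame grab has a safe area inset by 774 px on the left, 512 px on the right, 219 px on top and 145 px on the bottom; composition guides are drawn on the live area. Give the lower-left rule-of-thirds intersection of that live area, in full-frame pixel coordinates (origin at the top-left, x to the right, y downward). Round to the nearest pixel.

Content width = 4175 − 774 − 512 = 2889 px; content height = 1585 − 219 − 145 = 1221 px.
Lower-left is one-third across and two-thirds down within the live area.
x = 774 + 1 × 2889/3 = 774 + 963.00 ≈ 1737
y = 219 + 2 × 1221/3 = 219 + 814.00 ≈ 1033

(1737, 1033)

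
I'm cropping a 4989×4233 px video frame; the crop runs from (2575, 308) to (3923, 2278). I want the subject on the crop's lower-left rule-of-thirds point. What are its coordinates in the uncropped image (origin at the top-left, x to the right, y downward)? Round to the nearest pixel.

Crop width = 3923 − 2575 = 1348 px; one third is 449.33 px.
Crop height = 2278 − 308 = 1970 px; one third is 656.67 px.
The lower-left point is one-third across and two-thirds down within the crop:
x = 2575 + 1 × 449.33 ≈ 3024; y = 308 + 2 × 656.67 ≈ 1621.

x = 3024 px, y = 1621 px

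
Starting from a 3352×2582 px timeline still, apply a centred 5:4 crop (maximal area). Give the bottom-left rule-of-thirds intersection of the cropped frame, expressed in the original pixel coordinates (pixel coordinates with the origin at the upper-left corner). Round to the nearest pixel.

x = 1138 px, y = 1721 px

3352/2582 > 5/4, so the 5:4 crop keeps the full height 2582 and trims width to 2582 × 5/4 = 3227.50 px.
Left offset = (3352 − 3227.50)/2 = 62.25 px; top offset = 0.
Bottom-left is one-third across and two-thirds down within the crop:
x = 62.25 + 1 × 3227.50/3 ≈ 1138; y = 0.00 + 2 × 2582.00/3 ≈ 1721.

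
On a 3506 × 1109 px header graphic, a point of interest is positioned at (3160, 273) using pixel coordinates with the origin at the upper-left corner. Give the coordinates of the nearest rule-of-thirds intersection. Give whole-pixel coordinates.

(2337, 370)

Third lines: x ∈ {1169, 2337}, y ∈ {370, 739}.
3160 is closer to x = 2337; 273 is closer to y = 370.
So the nearest intersection is the upper-right power point.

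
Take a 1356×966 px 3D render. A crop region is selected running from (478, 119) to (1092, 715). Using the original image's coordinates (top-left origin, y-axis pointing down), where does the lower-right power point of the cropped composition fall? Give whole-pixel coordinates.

(887, 516)

Crop width = 1092 − 478 = 614 px; one third is 204.67 px.
Crop height = 715 − 119 = 596 px; one third is 198.67 px.
The lower-right point is two-thirds across and two-thirds down within the crop:
x = 478 + 2 × 204.67 ≈ 887; y = 119 + 2 × 198.67 ≈ 516.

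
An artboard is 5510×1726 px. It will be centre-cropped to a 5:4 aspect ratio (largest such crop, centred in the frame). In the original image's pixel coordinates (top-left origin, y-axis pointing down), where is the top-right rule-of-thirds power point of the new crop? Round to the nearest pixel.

(3115, 575)

5510/1726 > 5/4, so the 5:4 crop keeps the full height 1726 and trims width to 1726 × 5/4 = 2157.50 px.
Left offset = (5510 − 2157.50)/2 = 1676.25 px; top offset = 0.
Top-right is two-thirds across and one-third down within the crop:
x = 1676.25 + 2 × 2157.50/3 ≈ 3115; y = 0.00 + 1 × 1726.00/3 ≈ 575.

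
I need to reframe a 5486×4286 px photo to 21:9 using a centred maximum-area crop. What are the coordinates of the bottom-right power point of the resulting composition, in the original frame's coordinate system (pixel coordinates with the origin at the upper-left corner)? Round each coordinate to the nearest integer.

(3657, 2535)

5486/4286 < 21/9, so the 21:9 crop keeps the full width 5486 and trims height to 5486 × 9/21 = 2351.14 px.
Top offset = (4286 − 2351.14)/2 = 967.43 px; left offset = 0.
Bottom-right is two-thirds across and two-thirds down within the crop:
x = 0.00 + 2 × 5486.00/3 ≈ 3657; y = 967.43 + 2 × 2351.14/3 ≈ 2535.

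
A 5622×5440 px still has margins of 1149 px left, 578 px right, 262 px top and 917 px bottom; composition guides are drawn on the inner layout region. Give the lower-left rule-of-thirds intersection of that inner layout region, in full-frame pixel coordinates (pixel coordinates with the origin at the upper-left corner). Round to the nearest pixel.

Content width = 5622 − 1149 − 578 = 3895 px; content height = 5440 − 262 − 917 = 4261 px.
Lower-left is one-third across and two-thirds down within the inner layout region.
x = 1149 + 1 × 3895/3 = 1149 + 1298.33 ≈ 2447
y = 262 + 2 × 4261/3 = 262 + 2840.67 ≈ 3103

(2447, 3103)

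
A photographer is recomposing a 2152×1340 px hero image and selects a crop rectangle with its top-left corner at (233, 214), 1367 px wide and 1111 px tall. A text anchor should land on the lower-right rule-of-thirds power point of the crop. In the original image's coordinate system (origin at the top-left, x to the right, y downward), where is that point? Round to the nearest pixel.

One third of the crop width 1367 is 455.67 px.
One third of the crop height 1111 is 370.33 px.
The lower-right point is two-thirds across and two-thirds down within the crop:
x = 233 + 2 × 455.67 ≈ 1144; y = 214 + 2 × 370.33 ≈ 955.

(1144, 955)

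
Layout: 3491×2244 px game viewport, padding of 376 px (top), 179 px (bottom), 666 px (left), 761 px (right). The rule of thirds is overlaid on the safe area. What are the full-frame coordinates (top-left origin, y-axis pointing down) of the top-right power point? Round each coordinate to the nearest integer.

Content width = 3491 − 666 − 761 = 2064 px; content height = 2244 − 376 − 179 = 1689 px.
Top-right is two-thirds across and one-third down within the safe area.
x = 666 + 2 × 2064/3 = 666 + 1376.00 ≈ 2042
y = 376 + 1 × 1689/3 = 376 + 563.00 ≈ 939

(2042, 939)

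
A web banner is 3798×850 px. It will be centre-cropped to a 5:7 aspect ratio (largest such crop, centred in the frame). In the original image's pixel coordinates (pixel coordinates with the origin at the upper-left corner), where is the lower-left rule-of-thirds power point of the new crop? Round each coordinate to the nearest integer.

x = 1798 px, y = 567 px

3798/850 > 5/7, so the 5:7 crop keeps the full height 850 and trims width to 850 × 5/7 = 607.14 px.
Left offset = (3798 − 607.14)/2 = 1595.43 px; top offset = 0.
Lower-left is one-third across and two-thirds down within the crop:
x = 1595.43 + 1 × 607.14/3 ≈ 1798; y = 0.00 + 2 × 850.00/3 ≈ 567.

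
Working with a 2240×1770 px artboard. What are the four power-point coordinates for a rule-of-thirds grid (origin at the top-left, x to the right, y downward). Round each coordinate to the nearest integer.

(747, 590), (1493, 590), (747, 1180), (1493, 1180)

One third of 2240 is 746.67; one third of 1770 is 590.
Vertical third lines at x = 747 and x = 1493; horizontal third lines at y = 590 and y = 1180.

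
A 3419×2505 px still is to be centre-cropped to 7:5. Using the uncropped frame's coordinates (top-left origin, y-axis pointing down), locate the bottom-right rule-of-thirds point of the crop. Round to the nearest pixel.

(2279, 1660)

3419/2505 < 7/5, so the 7:5 crop keeps the full width 3419 and trims height to 3419 × 5/7 = 2442.14 px.
Top offset = (2505 − 2442.14)/2 = 31.43 px; left offset = 0.
Bottom-right is two-thirds across and two-thirds down within the crop:
x = 0.00 + 2 × 3419.00/3 ≈ 2279; y = 31.43 + 2 × 2442.14/3 ≈ 1660.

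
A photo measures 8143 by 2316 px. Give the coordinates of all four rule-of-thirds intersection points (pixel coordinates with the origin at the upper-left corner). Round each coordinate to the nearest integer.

One third of 8143 is 2714.33; one third of 2316 is 772.
Vertical third lines at x = 2714 and x = 5429; horizontal third lines at y = 772 and y = 1544.

(2714, 772), (5429, 772), (2714, 1544), (5429, 1544)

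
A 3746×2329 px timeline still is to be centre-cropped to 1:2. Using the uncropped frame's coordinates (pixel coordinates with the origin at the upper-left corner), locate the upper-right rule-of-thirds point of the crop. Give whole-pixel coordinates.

(2067, 776)

3746/2329 > 1/2, so the 1:2 crop keeps the full height 2329 and trims width to 2329 × 1/2 = 1164.50 px.
Left offset = (3746 − 1164.50)/2 = 1290.75 px; top offset = 0.
Upper-right is two-thirds across and one-third down within the crop:
x = 1290.75 + 2 × 1164.50/3 ≈ 2067; y = 0.00 + 1 × 2329.00/3 ≈ 776.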